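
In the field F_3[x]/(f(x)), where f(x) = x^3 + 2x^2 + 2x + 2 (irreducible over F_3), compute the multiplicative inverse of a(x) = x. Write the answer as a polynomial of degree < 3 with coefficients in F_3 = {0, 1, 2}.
a(x)^(-1) ≡ x^2 + 2x + 2 (mod f(x))

Since f is irreducible over F_3, F_3[x]/(f) is a field and a(x) ≠ 0 has an inverse. Apply the extended Euclidean algorithm to f(x) and a(x) in F_3[x]: f(x) = (x^2 + 2x + 2)·a(x) + (2). The last nonzero remainder is the constant 2 = gcd(f, a) in F_3. Back-substituting through the division chain expresses 2 = s(x)·a(x) + t(x)·f(x) with s(x) ≡ 2x^2 + x + 1 (mod f), so (2x^2 + x + 1)·a(x) ≡ 2 (mod f). Multiplying by 2^(-1) ≡ 2 in F_3 gives a(x)^(-1) ≡ 2·(2x^2 + x + 1) ≡ x^2 + 2x + 2 (mod f). Check: (x)·(x^2 + 2x + 2) = x^3 + 2x^2 + 2x ≡ 1 (mod x^3 + 2x^2 + 2x + 2).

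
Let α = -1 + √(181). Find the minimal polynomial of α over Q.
m_α(x) = x^2 + 2x - 180

From α + 1 = √(181), squaring gives (α + 1)^2 = 181, i.e. α^2 + 2α + 1 = 181, so α^2 + 2α - 180 = 0. The discriminant of x^2 + 2x - 180 is (2)^2 - 4·(-180) = 4 + 720 = 724, and 4·(181) is not a perfect square in Q since 181 is squarefree and ≠ 1. Hence x^2 + 2x - 180 is irreducible over Q and is the minimal polynomial of α.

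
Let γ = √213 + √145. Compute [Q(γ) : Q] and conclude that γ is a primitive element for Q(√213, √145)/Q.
[Q(γ) : Q] = 4 (equivalently, Q(γ) = Q(√213, √145))

Obviously Q(γ) ⊆ Q(√213, √145), and [Q(√213, √145):Q] = 4 (since 213, 145 are distinct squarefree integers > 1 with 30885 not a perfect square). To show equality we compute the minimal polynomial of γ. From γ = √213 + √145: γ^2 = 213 + 2√(30885) + 145 = 358 + 2√(30885), so γ^2 - 358 = 2√(30885); squaring, (γ^2 - 358)^2 = 4·30885, i.e. γ^4 - 716γ^2 + 128164 - 123540 = 0, i.e. γ^4 - 716γ^2 + 4624 = 0. So γ is a root of x^4 - 716x^2 + 4624. This polynomial is irreducible over Q: it has no rational root (each ±√213 ± √145 is irrational), and any factorization into two quadratics over Q would force √(30885) ∈ Q (pairing opposite roots) or √213, √145 ∈ Q (other pairings), all impossible. Hence [Q(γ):Q] = 4 = [Q(√213, √145):Q], so Q(γ) = Q(√213, √145).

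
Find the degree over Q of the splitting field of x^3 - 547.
[K : Q] = 6

The roots of x^3 - 547 are ∛547, ω∛547, ω^2∛547 where ω = e^(2πi/3) is a primitive cube root of unity, so K = Q(∛547, ω). Now [Q(∛547):Q] = 3 (since 547 is not a perfect cube, x^3 - 547 is irreducible) and [Q(ω):Q] = 2. Both 2 and 3 divide [K:Q], and [K:Q] ≤ 3·2 = 6, so [K:Q] = 6. (Equivalently: Q(∛547) ⊂ R but ω ∉ R, so [K : Q(∛547)] = 2.)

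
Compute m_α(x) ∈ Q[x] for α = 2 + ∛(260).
m_α(x) = x^3 - 6x^2 + 12x - 268

Set β = α - 2 = ∛(260), so β^3 = 260. Then (α - 2)^3 - 260 = 0, i.e. α is a root of g(x) = (x - 2)^3 - 260 = x^3 - 6x^2 + 12x - 268. Since g(x) = h(x - 2) where h(x) = x^3 - 260, and h is irreducible over Q (because 260 is not a perfect cube, so h has no rational root, and a monic cubic with no rational root is irreducible), g is also irreducible (irreducibility is preserved under the substitution x → x - 2). Hence m_α(x) = x^3 - 6x^2 + 12x - 268.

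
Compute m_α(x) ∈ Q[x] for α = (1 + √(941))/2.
m_α(x) = x^2 - x - 235

From 2α - 1 = √(941), squaring gives (2α - 1)^2 = 941, i.e. 4α^2 - 4α + 1 = 941, so α^2 - α + (1 - 941)/4 = 0. Since 941 ≡ 1 (mod 4), (1 - 941)/4 = -235 ∈ Z. The polynomial x^2 - x - 235 has discriminant 1 - 4·(-235) = 941, which is not a perfect square in Q (d = 941 is squarefree and ≠ 1), so x^2 - x - 235 is irreducible over Q. It is the minimal polynomial of α.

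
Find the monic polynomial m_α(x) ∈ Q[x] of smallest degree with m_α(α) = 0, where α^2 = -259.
m_α(x) = x^2 + 259

α satisfies α^2 + 259 = 0, so x^2 + 259 annihilates α. Since d = -259 is squarefree and ≠ 1, it is not a perfect square in Q, so x^2 + 259 has no rational root and is therefore irreducible over Q (a degree-2 polynomial over a field is irreducible iff it has no root). Hence m_α(x) = x^2 + 259.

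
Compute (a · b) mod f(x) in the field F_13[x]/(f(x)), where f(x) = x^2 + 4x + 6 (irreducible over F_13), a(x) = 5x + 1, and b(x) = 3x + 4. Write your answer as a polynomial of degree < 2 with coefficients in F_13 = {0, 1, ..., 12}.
a · b ≡ 2x + 5 (mod f(x))

Multiply in F_13[x]: a(x)·b(x) = (5x + 1)·(3x + 4) = 2x^2 + 10x + 4. This has degree ≥ 2, so divide by f(x) over F_13: 2x^2 + 10x + 4 = (2)·(x^2 + 4x + 6) + (2x + 5). Hence a·b ≡ 2x + 5 (mod f). (F_13[x]/(f) is a field with 13^2 = 169 elements since f is irreducible of degree 2.)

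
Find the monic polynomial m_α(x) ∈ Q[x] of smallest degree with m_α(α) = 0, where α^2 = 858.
m_α(x) = x^2 - 858

α satisfies α^2 - 858 = 0, so x^2 - 858 annihilates α. Since d = 858 is squarefree and ≠ 1, it is not a perfect square in Q, so x^2 - 858 has no rational root and is therefore irreducible over Q (a degree-2 polynomial over a field is irreducible iff it has no root). Hence m_α(x) = x^2 - 858.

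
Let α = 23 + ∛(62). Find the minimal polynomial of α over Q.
m_α(x) = x^3 - 69x^2 + 1587x - 12229

Set β = α - 23 = ∛(62), so β^3 = 62. Then (α - 23)^3 - 62 = 0, i.e. α is a root of g(x) = (x - 23)^3 - 62 = x^3 - 69x^2 + 1587x - 12229. Since g(x) = h(x - 23) where h(x) = x^3 - 62, and h is irreducible over Q (because 62 is not a perfect cube, so h has no rational root, and a monic cubic with no rational root is irreducible), g is also irreducible (irreducibility is preserved under the substitution x → x - 23). Hence m_α(x) = x^3 - 69x^2 + 1587x - 12229.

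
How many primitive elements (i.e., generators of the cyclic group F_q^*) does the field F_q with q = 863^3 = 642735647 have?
There are φ(642735646) = 274800960 primitive elements

F_q^* is cyclic of order q - 1 = 642735646. A cyclic group of order m has exactly φ(m) generators. Here m = 642735646 = 2 · 7^2 · 431 · 15217, so the number of primitive elements is φ(642735646) = 274800960.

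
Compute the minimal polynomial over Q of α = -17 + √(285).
m_α(x) = x^2 + 34x + 4

From α + 17 = √(285), squaring gives (α + 17)^2 = 285, i.e. α^2 + 34α + 289 = 285, so α^2 + 34α + 4 = 0. The discriminant of x^2 + 34x + 4 is (34)^2 - 4·(4) = 1156 - 16 = 1140, and 4·(285) is not a perfect square in Q since 285 is squarefree and ≠ 1. Hence x^2 + 34x + 4 is irreducible over Q and is the minimal polynomial of α.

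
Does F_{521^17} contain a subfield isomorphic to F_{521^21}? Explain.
No: F_{521^21} is not a subfield of F_{521^17}

F_{p^m} embeds in F_{p^n} iff m | n. Here 21 ∤ 17 (since 17 = 0·21 + 17 with remainder 17 ≠ 0), so F_{521^21} is not a subfield of F_{521^17}. Equivalently: if it were, the tower law would give 21 = [F_{521^21}:F_521] dividing [F_{521^17}:F_521] = 17, contradiction.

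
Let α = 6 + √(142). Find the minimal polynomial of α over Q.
m_α(x) = x^2 - 12x - 106

From α - 6 = √(142), squaring gives (α - 6)^2 = 142, i.e. α^2 - 12α + 36 = 142, so α^2 - 12α - 106 = 0. The discriminant of x^2 - 12x - 106 is (-12)^2 - 4·(-106) = 144 + 424 = 568, and 4·(142) is not a perfect square in Q since 142 is squarefree and ≠ 1. Hence x^2 - 12x - 106 is irreducible over Q and is the minimal polynomial of α.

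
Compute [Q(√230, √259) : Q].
[Q(√230, √259) : Q] = 4

[Q(√230):Q] = 2 (min poly x^2 - 230, irreducible since 230 is squarefree > 1). For the top step, suppose √259 ∈ Q(√230), say √259 = c + d√230 with c, d ∈ Q. Squaring: 259 = c^2 + 230d^2 + 2cd√230. Since √230 ∉ Q this forces 2cd = 0. If d = 0 then √259 = c ∈ Q, contradicting 259 squarefree > 1. If c = 0 then 259 = 230d^2, so 230·259 = (230d)^2 is a perfect square in Q — but 230·259 = 59570 is not a perfect square (since 230 and 259 are distinct squarefree integers). Contradiction. Hence √259 ∉ Q(√230), so x^2 - 259 stays irreducible over Q(√230) and [Q(√230, √259) : Q(√230)] = 2. By the tower law, [Q(√230, √259) : Q] = 2 · 2 = 4.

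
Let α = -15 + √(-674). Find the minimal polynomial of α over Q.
m_α(x) = x^2 + 30x + 899

From α + 15 = √(-674), squaring gives (α + 15)^2 = -674, i.e. α^2 + 30α + 225 = -674, so α^2 + 30α + 899 = 0. The discriminant of x^2 + 30x + 899 is (30)^2 - 4·(899) = 900 - 3596 = -2696, and 4·(-674) is not a perfect square in Q since -674 is squarefree and ≠ 1. Hence x^2 + 30x + 899 is irreducible over Q and is the minimal polynomial of α.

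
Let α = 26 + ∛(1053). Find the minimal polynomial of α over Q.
m_α(x) = x^3 - 78x^2 + 2028x - 18629

Set β = α - 26 = ∛(1053), so β^3 = 1053. Then (α - 26)^3 - 1053 = 0, i.e. α is a root of g(x) = (x - 26)^3 - 1053 = x^3 - 78x^2 + 2028x - 18629. Since g(x) = h(x - 26) where h(x) = x^3 - 1053, and h is irreducible over Q (because 1053 is not a perfect cube, so h has no rational root, and a monic cubic with no rational root is irreducible), g is also irreducible (irreducibility is preserved under the substitution x → x - 26). Hence m_α(x) = x^3 - 78x^2 + 2028x - 18629.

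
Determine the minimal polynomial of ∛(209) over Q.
m_α(x) = x^3 - 209

α satisfies α^3 = 209, so x^3 - 209 annihilates α. By the rational root test, a rational root p/q (in lowest terms) of x^3 - 209 would satisfy p^3 = 209 q^3, forcing q = 1 and p^3 = 209; but 209 is not a perfect cube, contradiction. A monic cubic over Q with no rational root is irreducible (any nontrivial factorization would include a linear factor). Hence x^3 - 209 is the minimal polynomial of α, and in particular [Q(α):Q] = 3.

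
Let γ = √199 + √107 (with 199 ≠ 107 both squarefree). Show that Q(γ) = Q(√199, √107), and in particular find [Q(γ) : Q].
[Q(γ) : Q] = 4 (equivalently, Q(γ) = Q(√199, √107))

Obviously Q(γ) ⊆ Q(√199, √107), and [Q(√199, √107):Q] = 4 (since 199, 107 are distinct squarefree integers > 1 with 21293 not a perfect square). To show equality we compute the minimal polynomial of γ. From γ = √199 + √107: γ^2 = 199 + 2√(21293) + 107 = 306 + 2√(21293), so γ^2 - 306 = 2√(21293); squaring, (γ^2 - 306)^2 = 4·21293, i.e. γ^4 - 612γ^2 + 93636 - 85172 = 0, i.e. γ^4 - 612γ^2 + 8464 = 0. So γ is a root of x^4 - 612x^2 + 8464. This polynomial is irreducible over Q: it has no rational root (each ±√199 ± √107 is irrational), and any factorization into two quadratics over Q would force √(21293) ∈ Q (pairing opposite roots) or √199, √107 ∈ Q (other pairings), all impossible. Hence [Q(γ):Q] = 4 = [Q(√199, √107):Q], so Q(γ) = Q(√199, √107).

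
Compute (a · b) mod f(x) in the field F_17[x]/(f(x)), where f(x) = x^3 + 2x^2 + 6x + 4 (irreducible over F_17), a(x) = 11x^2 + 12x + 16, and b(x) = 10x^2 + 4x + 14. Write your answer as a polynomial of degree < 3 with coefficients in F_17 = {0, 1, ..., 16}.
a · b ≡ x^2 + 9x + 6 (mod f(x))

Multiply in F_17[x]: a(x)·b(x) = (11x^2 + 12x + 16)·(10x^2 + 4x + 14) = 8x^4 + 11x^3 + 5x^2 + 11x + 3. This has degree ≥ 3, so divide by f(x) over F_17: 8x^4 + 11x^3 + 5x^2 + 11x + 3 = (8x + 12)·(x^3 + 2x^2 + 6x + 4) + (x^2 + 9x + 6). Hence a·b ≡ x^2 + 9x + 6 (mod f). (F_17[x]/(f) is a field with 17^3 = 4913 elements since f is irreducible of degree 3.)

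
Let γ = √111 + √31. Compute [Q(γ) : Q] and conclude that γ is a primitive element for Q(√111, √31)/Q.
[Q(γ) : Q] = 4 (equivalently, Q(γ) = Q(√111, √31))

Obviously Q(γ) ⊆ Q(√111, √31), and [Q(√111, √31):Q] = 4 (since 111, 31 are distinct squarefree integers > 1 with 3441 not a perfect square). To show equality we compute the minimal polynomial of γ. From γ = √111 + √31: γ^2 = 111 + 2√(3441) + 31 = 142 + 2√(3441), so γ^2 - 142 = 2√(3441); squaring, (γ^2 - 142)^2 = 4·3441, i.e. γ^4 - 284γ^2 + 20164 - 13764 = 0, i.e. γ^4 - 284γ^2 + 6400 = 0. So γ is a root of x^4 - 284x^2 + 6400. This polynomial is irreducible over Q: it has no rational root (each ±√111 ± √31 is irrational), and any factorization into two quadratics over Q would force √(3441) ∈ Q (pairing opposite roots) or √111, √31 ∈ Q (other pairings), all impossible. Hence [Q(γ):Q] = 4 = [Q(√111, √31):Q], so Q(γ) = Q(√111, √31).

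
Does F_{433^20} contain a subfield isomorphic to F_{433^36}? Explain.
No: F_{433^36} is not a subfield of F_{433^20}

F_{p^m} embeds in F_{p^n} iff m | n. Here 36 ∤ 20 (since 20 = 0·36 + 20 with remainder 20 ≠ 0), so F_{433^36} is not a subfield of F_{433^20}. Equivalently: if it were, the tower law would give 36 = [F_{433^36}:F_433] dividing [F_{433^20}:F_433] = 20, contradiction.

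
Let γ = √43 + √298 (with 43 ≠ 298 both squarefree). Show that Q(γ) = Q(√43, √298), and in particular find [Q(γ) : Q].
[Q(γ) : Q] = 4 (equivalently, Q(γ) = Q(√43, √298))

Obviously Q(γ) ⊆ Q(√43, √298), and [Q(√43, √298):Q] = 4 (since 43, 298 are distinct squarefree integers > 1 with 12814 not a perfect square). To show equality we compute the minimal polynomial of γ. From γ = √43 + √298: γ^2 = 43 + 2√(12814) + 298 = 341 + 2√(12814), so γ^2 - 341 = 2√(12814); squaring, (γ^2 - 341)^2 = 4·12814, i.e. γ^4 - 682γ^2 + 116281 - 51256 = 0, i.e. γ^4 - 682γ^2 + 65025 = 0. So γ is a root of x^4 - 682x^2 + 65025. This polynomial is irreducible over Q: it has no rational root (each ±√43 ± √298 is irrational), and any factorization into two quadratics over Q would force √(12814) ∈ Q (pairing opposite roots) or √43, √298 ∈ Q (other pairings), all impossible. Hence [Q(γ):Q] = 4 = [Q(√43, √298):Q], so Q(γ) = Q(√43, √298).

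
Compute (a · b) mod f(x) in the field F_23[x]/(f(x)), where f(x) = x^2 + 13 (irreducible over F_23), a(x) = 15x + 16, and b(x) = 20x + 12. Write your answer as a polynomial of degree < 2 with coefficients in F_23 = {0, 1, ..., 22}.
a · b ≡ 17x + 18 (mod f(x))

Multiply in F_23[x]: a(x)·b(x) = (15x + 16)·(20x + 12) = x^2 + 17x + 8. This has degree ≥ 2, so divide by f(x) over F_23: x^2 + 17x + 8 = (1)·(x^2 + 13) + (17x + 18). Hence a·b ≡ 17x + 18 (mod f). (F_23[x]/(f) is a field with 23^2 = 529 elements since f is irreducible of degree 2.)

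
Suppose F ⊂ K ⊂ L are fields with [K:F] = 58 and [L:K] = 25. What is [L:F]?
[L:F] = 1450

The tower law says that for any tower of field extensions F ⊂ K ⊂ L with finite degrees, [L:F] = [L:K] · [K:F]. Here this gives [L:F] = 25 · 58 = 1450.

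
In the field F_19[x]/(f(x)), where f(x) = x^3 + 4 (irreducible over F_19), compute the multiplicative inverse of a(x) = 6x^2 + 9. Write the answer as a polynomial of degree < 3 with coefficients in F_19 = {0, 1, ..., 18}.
a(x)^(-1) ≡ 12x^2 + 13x + 1 (mod f(x))

Since f is irreducible over F_19, F_19[x]/(f) is a field and a(x) ≠ 0 has an inverse. Apply the extended Euclidean algorithm to f(x) and a(x) in F_19[x]: f(x) = (16x)·a(x) + (8x + 4);  a(x) = (15x + 2)·(8x + 4) + (1). The last nonzero remainder is the constant 1 = gcd(f, a) in F_19. Back-substituting through the division chain expresses 1 = s(x)·a(x) + t(x)·f(x) with s(x) ≡ 12x^2 + 13x + 1 (mod f), so a(x)^(-1) ≡ s(x) = 12x^2 + 13x + 1 (mod f). Check: (6x^2 + 9)·(12x^2 + 13x + 1) = 15x^4 + 2x^3 + 3x + 9 ≡ 1 (mod x^3 + 4).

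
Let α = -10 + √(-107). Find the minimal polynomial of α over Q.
m_α(x) = x^2 + 20x + 207

From α + 10 = √(-107), squaring gives (α + 10)^2 = -107, i.e. α^2 + 20α + 100 = -107, so α^2 + 20α + 207 = 0. The discriminant of x^2 + 20x + 207 is (20)^2 - 4·(207) = 400 - 828 = -428, and 4·(-107) is not a perfect square in Q since -107 is squarefree and ≠ 1. Hence x^2 + 20x + 207 is irreducible over Q and is the minimal polynomial of α.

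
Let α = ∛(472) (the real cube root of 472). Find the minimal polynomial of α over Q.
m_α(x) = x^3 - 472

α satisfies α^3 = 472, so x^3 - 472 annihilates α. By the rational root test, a rational root p/q (in lowest terms) of x^3 - 472 would satisfy p^3 = 472 q^3, forcing q = 1 and p^3 = 472; but 472 is not a perfect cube, contradiction. A monic cubic over Q with no rational root is irreducible (any nontrivial factorization would include a linear factor). Hence x^3 - 472 is the minimal polynomial of α, and in particular [Q(α):Q] = 3.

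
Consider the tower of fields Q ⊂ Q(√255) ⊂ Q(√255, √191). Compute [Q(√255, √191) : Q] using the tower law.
[Q(√255, √191) : Q] = 4

[Q(√255):Q] = 2 (min poly x^2 - 255, irreducible since 255 is squarefree > 1). For the top step, suppose √191 ∈ Q(√255), say √191 = c + d√255 with c, d ∈ Q. Squaring: 191 = c^2 + 255d^2 + 2cd√255. Since √255 ∉ Q this forces 2cd = 0. If d = 0 then √191 = c ∈ Q, contradicting 191 squarefree > 1. If c = 0 then 191 = 255d^2, so 255·191 = (255d)^2 is a perfect square in Q — but 255·191 = 48705 is not a perfect square (since 255 and 191 are distinct squarefree integers). Contradiction. Hence √191 ∉ Q(√255), so x^2 - 191 stays irreducible over Q(√255) and [Q(√255, √191) : Q(√255)] = 2. By the tower law, [Q(√255, √191) : Q] = 2 · 2 = 4.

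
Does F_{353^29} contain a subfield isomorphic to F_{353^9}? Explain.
No: F_{353^9} is not a subfield of F_{353^29}

F_{p^m} embeds in F_{p^n} iff m | n. Here 9 ∤ 29 (since 29 = 3·9 + 2 with remainder 2 ≠ 0), so F_{353^9} is not a subfield of F_{353^29}. Equivalently: if it were, the tower law would give 9 = [F_{353^9}:F_353] dividing [F_{353^29}:F_353] = 29, contradiction.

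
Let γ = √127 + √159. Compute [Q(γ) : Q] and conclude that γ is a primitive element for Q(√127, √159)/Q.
[Q(γ) : Q] = 4 (equivalently, Q(γ) = Q(√127, √159))

Obviously Q(γ) ⊆ Q(√127, √159), and [Q(√127, √159):Q] = 4 (since 127, 159 are distinct squarefree integers > 1 with 20193 not a perfect square). To show equality we compute the minimal polynomial of γ. From γ = √127 + √159: γ^2 = 127 + 2√(20193) + 159 = 286 + 2√(20193), so γ^2 - 286 = 2√(20193); squaring, (γ^2 - 286)^2 = 4·20193, i.e. γ^4 - 572γ^2 + 81796 - 80772 = 0, i.e. γ^4 - 572γ^2 + 1024 = 0. So γ is a root of x^4 - 572x^2 + 1024. This polynomial is irreducible over Q: it has no rational root (each ±√127 ± √159 is irrational), and any factorization into two quadratics over Q would force √(20193) ∈ Q (pairing opposite roots) or √127, √159 ∈ Q (other pairings), all impossible. Hence [Q(γ):Q] = 4 = [Q(√127, √159):Q], so Q(γ) = Q(√127, √159).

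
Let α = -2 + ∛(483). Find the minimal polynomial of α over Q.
m_α(x) = x^3 + 6x^2 + 12x - 475

Set β = α + 2 = ∛(483), so β^3 = 483. Then (α + 2)^3 - 483 = 0, i.e. α is a root of g(x) = (x + 2)^3 - 483 = x^3 + 6x^2 + 12x - 475. Since g(x) = h(x + 2) where h(x) = x^3 - 483, and h is irreducible over Q (because 483 is not a perfect cube, so h has no rational root, and a monic cubic with no rational root is irreducible), g is also irreducible (irreducibility is preserved under the substitution x → x + 2). Hence m_α(x) = x^3 + 6x^2 + 12x - 475.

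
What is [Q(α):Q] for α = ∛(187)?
[Q(α):Q] = 3

The minimal polynomial of α is x^3 - 187, irreducible over Q since 187 is not a perfect cube (so x^3 - 187 has no rational root). Hence [Q(α):Q] = deg(m_α) = 3.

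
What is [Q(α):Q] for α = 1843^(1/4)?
[Q(α):Q] = 4

α is a root of x^4 - 1843. By Eisenstein's criterion at the prime p = 19 (which divides the constant term 1843 but p^2 = 361 does not, since 1843 is squarefree), x^4 - 1843 is irreducible over Q. Hence [Q(α):Q] = 4.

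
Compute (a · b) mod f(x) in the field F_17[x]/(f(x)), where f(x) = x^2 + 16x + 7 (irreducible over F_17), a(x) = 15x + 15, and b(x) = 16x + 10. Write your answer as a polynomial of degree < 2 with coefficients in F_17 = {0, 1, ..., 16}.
a · b ≡ x (mod f(x))

Multiply in F_17[x]: a(x)·b(x) = (15x + 15)·(16x + 10) = 2x^2 + 16x + 14. This has degree ≥ 2, so divide by f(x) over F_17: 2x^2 + 16x + 14 = (2)·(x^2 + 16x + 7) + (x). Hence a·b ≡ x (mod f). (F_17[x]/(f) is a field with 17^2 = 289 elements since f is irreducible of degree 2.)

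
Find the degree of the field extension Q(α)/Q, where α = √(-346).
[Q(α):Q] = 2

[Q(α):Q] equals the degree of the minimal polynomial of α. Here α^2 = -346 and x^2 + 346 is irreducible (d = -346 is squarefree, ≠ 1, hence not a square), so deg(m_α) = 2. Thus [Q(α):Q] = 2.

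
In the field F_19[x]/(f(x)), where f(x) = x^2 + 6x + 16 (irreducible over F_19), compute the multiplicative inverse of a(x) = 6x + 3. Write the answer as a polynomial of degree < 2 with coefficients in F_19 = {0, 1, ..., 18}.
a(x)^(-1) ≡ 16x + 12 (mod f(x))

Since f is irreducible over F_19, F_19[x]/(f) is a field and a(x) ≠ 0 has an inverse. Apply the extended Euclidean algorithm to f(x) and a(x) in F_19[x]: f(x) = (16x + 12)·a(x) + (18). The last nonzero remainder is the constant 18 = gcd(f, a) in F_19. Back-substituting through the division chain expresses 18 = s(x)·a(x) + t(x)·f(x) with s(x) ≡ 3x + 7 (mod f), so (3x + 7)·a(x) ≡ 18 (mod f). Multiplying by 18^(-1) ≡ 18 in F_19 gives a(x)^(-1) ≡ 18·(3x + 7) ≡ 16x + 12 (mod f). Check: (6x + 3)·(16x + 12) = x^2 + 6x + 17 ≡ 1 (mod x^2 + 6x + 16).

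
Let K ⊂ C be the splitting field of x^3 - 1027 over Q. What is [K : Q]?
[K : Q] = 6

The roots of x^3 - 1027 are ∛1027, ω∛1027, ω^2∛1027 where ω = e^(2πi/3) is a primitive cube root of unity, so K = Q(∛1027, ω). Now [Q(∛1027):Q] = 3 (since 1027 is not a perfect cube, x^3 - 1027 is irreducible) and [Q(ω):Q] = 2. Both 2 and 3 divide [K:Q], and [K:Q] ≤ 3·2 = 6, so [K:Q] = 6. (Equivalently: Q(∛1027) ⊂ R but ω ∉ R, so [K : Q(∛1027)] = 2.)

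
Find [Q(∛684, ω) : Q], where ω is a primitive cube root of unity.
[Q(∛684, ω) : Q] = 6

[Q(∛684):Q] = 3 (min poly x^3 - 684, irreducible since 684 is not a perfect cube). [Q(ω):Q] = 2 (min poly x^2 + x + 1). Since Q(∛684) ⊂ R and ω ∉ R, we have ω ∉ Q(∛684), so x^2 + x + 1 remains irreducible over Q(∛684) and [Q(∛684, ω) : Q(∛684)] = 2. By the tower law, [Q(∛684, ω) : Q] = 3 · 2 = 6. (In fact Q(∛684, ω) is the splitting field of x^3 - 684 over Q.)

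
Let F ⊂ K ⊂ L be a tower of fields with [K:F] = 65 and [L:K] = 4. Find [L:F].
[L:F] = 260

The tower law says that for any tower of field extensions F ⊂ K ⊂ L with finite degrees, [L:F] = [L:K] · [K:F]. Here this gives [L:F] = 4 · 65 = 260.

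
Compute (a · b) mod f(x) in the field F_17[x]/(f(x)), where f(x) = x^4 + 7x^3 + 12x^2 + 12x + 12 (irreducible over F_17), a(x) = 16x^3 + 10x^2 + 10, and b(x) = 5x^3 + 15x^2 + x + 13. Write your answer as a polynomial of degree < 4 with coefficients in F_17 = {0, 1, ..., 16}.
a · b ≡ 10x^3 + 16x^2 + 9x (mod f(x))

Multiply in F_17[x]: a(x)·b(x) = (16x^3 + 10x^2 + 10)·(5x^3 + 15x^2 + x + 13) = 12x^6 + x^5 + 13x^4 + 13x^3 + 8x^2 + 10x + 11. This has degree ≥ 4, so divide by f(x) over F_17: 12x^6 + x^5 + 13x^4 + 13x^3 + 8x^2 + 10x + 11 = (12x^2 + 2x + 8)·(x^4 + 7x^3 + 12x^2 + 12x + 12) + (10x^3 + 16x^2 + 9x). Hence a·b ≡ 10x^3 + 16x^2 + 9x (mod f). (F_17[x]/(f) is a field with 17^4 = 83521 elements since f is irreducible of degree 4.)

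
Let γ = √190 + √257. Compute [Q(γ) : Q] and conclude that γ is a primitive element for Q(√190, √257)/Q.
[Q(γ) : Q] = 4 (equivalently, Q(γ) = Q(√190, √257))

Obviously Q(γ) ⊆ Q(√190, √257), and [Q(√190, √257):Q] = 4 (since 190, 257 are distinct squarefree integers > 1 with 48830 not a perfect square). To show equality we compute the minimal polynomial of γ. From γ = √190 + √257: γ^2 = 190 + 2√(48830) + 257 = 447 + 2√(48830), so γ^2 - 447 = 2√(48830); squaring, (γ^2 - 447)^2 = 4·48830, i.e. γ^4 - 894γ^2 + 199809 - 195320 = 0, i.e. γ^4 - 894γ^2 + 4489 = 0. So γ is a root of x^4 - 894x^2 + 4489. This polynomial is irreducible over Q: it has no rational root (each ±√190 ± √257 is irrational), and any factorization into two quadratics over Q would force √(48830) ∈ Q (pairing opposite roots) or √190, √257 ∈ Q (other pairings), all impossible. Hence [Q(γ):Q] = 4 = [Q(√190, √257):Q], so Q(γ) = Q(√190, √257).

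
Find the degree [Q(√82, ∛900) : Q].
[Q(√82, ∛900) : Q] = 6

Let L = Q(√82, ∛900). Since Q(√82) ⊂ L and [Q(√82):Q] = 2, the tower law gives 2 | [L:Q]. Likewise Q(∛900) ⊂ L with [Q(∛900):Q] = 3 (because 900 is not a perfect cube), so 3 | [L:Q]. As gcd(2,3) = 1, [L:Q] is divisible by 6. Conversely L is generated over Q by √82 and ∛900, so [L:Q] ≤ 2·3 = 6. Therefore [Q(√82, ∛900) : Q] = 6.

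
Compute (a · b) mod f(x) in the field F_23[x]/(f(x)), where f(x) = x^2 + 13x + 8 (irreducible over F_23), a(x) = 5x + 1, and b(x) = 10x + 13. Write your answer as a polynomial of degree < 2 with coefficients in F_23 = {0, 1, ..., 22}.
a · b ≡ 4 (mod f(x))

Multiply in F_23[x]: a(x)·b(x) = (5x + 1)·(10x + 13) = 4x^2 + 6x + 13. This has degree ≥ 2, so divide by f(x) over F_23: 4x^2 + 6x + 13 = (4)·(x^2 + 13x + 8) + (4). Hence a·b ≡ 4 (mod f). (F_23[x]/(f) is a field with 23^2 = 529 elements since f is irreducible of degree 2.)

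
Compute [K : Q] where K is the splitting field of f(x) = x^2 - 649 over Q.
[K : Q] = 2

f(x) = x^2 - 649 factors as (x - √649)(x + √649). The splitting field is K = Q(√649). Since 649 is squarefree and > 1, it is not a perfect square, so x^2 - 649 is irreducible over Q and [Q(√649) : Q] = 2. Hence [K : Q] = 2.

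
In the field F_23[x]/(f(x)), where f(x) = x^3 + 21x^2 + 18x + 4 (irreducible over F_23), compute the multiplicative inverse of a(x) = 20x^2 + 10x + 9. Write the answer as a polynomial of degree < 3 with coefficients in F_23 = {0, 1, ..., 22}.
a(x)^(-1) ≡ 5x^2 + 5x + 10 (mod f(x))

Since f is irreducible over F_23, F_23[x]/(f) is a field and a(x) ≠ 0 has an inverse. Apply the extended Euclidean algorithm to f(x) and a(x) in F_23[x]: f(x) = (15x + 20)·a(x) + (5x + 8);  a(x) = (4x + 14)·(5x + 8) + (12). The last nonzero remainder is the constant 12 = gcd(f, a) in F_23. Back-substituting through the division chain expresses 12 = s(x)·a(x) + t(x)·f(x) with s(x) ≡ 14x^2 + 14x + 5 (mod f), so (14x^2 + 14x + 5)·a(x) ≡ 12 (mod f). Multiplying by 12^(-1) ≡ 2 in F_23 gives a(x)^(-1) ≡ 2·(14x^2 + 14x + 5) ≡ 5x^2 + 5x + 10 (mod f). Check: (20x^2 + 10x + 9)·(5x^2 + 5x + 10) = 8x^4 + 12x^3 + 19x^2 + 7x + 21 ≡ 1 (mod x^3 + 21x^2 + 18x + 4).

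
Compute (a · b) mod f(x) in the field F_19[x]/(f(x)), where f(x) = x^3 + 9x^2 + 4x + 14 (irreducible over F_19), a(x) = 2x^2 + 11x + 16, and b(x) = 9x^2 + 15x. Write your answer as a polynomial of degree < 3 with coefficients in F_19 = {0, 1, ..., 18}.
a · b ≡ 2x^2 + 6x + 6 (mod f(x))

Multiply in F_19[x]: a(x)·b(x) = (2x^2 + 11x + 16)·(9x^2 + 15x) = 18x^4 + 15x^3 + 5x^2 + 12x. This has degree ≥ 3, so divide by f(x) over F_19: 18x^4 + 15x^3 + 5x^2 + 12x = (18x + 5)·(x^3 + 9x^2 + 4x + 14) + (2x^2 + 6x + 6). Hence a·b ≡ 2x^2 + 6x + 6 (mod f). (F_19[x]/(f) is a field with 19^3 = 6859 elements since f is irreducible of degree 3.)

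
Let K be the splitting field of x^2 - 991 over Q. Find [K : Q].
[K : Q] = 2

f(x) = x^2 - 991 factors as (x - √991)(x + √991). The splitting field is K = Q(√991). Since 991 is squarefree and > 1, it is not a perfect square, so x^2 - 991 is irreducible over Q and [Q(√991) : Q] = 2. Hence [K : Q] = 2.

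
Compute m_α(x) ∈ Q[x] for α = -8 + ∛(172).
m_α(x) = x^3 + 24x^2 + 192x + 340

Set β = α + 8 = ∛(172), so β^3 = 172. Then (α + 8)^3 - 172 = 0, i.e. α is a root of g(x) = (x + 8)^3 - 172 = x^3 + 24x^2 + 192x + 340. Since g(x) = h(x + 8) where h(x) = x^3 - 172, and h is irreducible over Q (because 172 is not a perfect cube, so h has no rational root, and a monic cubic with no rational root is irreducible), g is also irreducible (irreducibility is preserved under the substitution x → x + 8). Hence m_α(x) = x^3 + 24x^2 + 192x + 340.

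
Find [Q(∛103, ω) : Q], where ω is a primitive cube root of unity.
[Q(∛103, ω) : Q] = 6

[Q(∛103):Q] = 3 (min poly x^3 - 103, irreducible since 103 is not a perfect cube). [Q(ω):Q] = 2 (min poly x^2 + x + 1). Since Q(∛103) ⊂ R and ω ∉ R, we have ω ∉ Q(∛103), so x^2 + x + 1 remains irreducible over Q(∛103) and [Q(∛103, ω) : Q(∛103)] = 2. By the tower law, [Q(∛103, ω) : Q] = 3 · 2 = 6. (In fact Q(∛103, ω) is the splitting field of x^3 - 103 over Q.)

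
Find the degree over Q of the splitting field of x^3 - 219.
[K : Q] = 6

The roots of x^3 - 219 are ∛219, ω∛219, ω^2∛219 where ω = e^(2πi/3) is a primitive cube root of unity, so K = Q(∛219, ω). Now [Q(∛219):Q] = 3 (since 219 is not a perfect cube, x^3 - 219 is irreducible) and [Q(ω):Q] = 2. Both 2 and 3 divide [K:Q], and [K:Q] ≤ 3·2 = 6, so [K:Q] = 6. (Equivalently: Q(∛219) ⊂ R but ω ∉ R, so [K : Q(∛219)] = 2.)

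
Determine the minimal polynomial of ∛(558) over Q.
m_α(x) = x^3 - 558

α satisfies α^3 = 558, so x^3 - 558 annihilates α. By the rational root test, a rational root p/q (in lowest terms) of x^3 - 558 would satisfy p^3 = 558 q^3, forcing q = 1 and p^3 = 558; but 558 is not a perfect cube, contradiction. A monic cubic over Q with no rational root is irreducible (any nontrivial factorization would include a linear factor). Hence x^3 - 558 is the minimal polynomial of α, and in particular [Q(α):Q] = 3.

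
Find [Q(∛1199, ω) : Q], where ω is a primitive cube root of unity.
[Q(∛1199, ω) : Q] = 6

[Q(∛1199):Q] = 3 (min poly x^3 - 1199, irreducible since 1199 is not a perfect cube). [Q(ω):Q] = 2 (min poly x^2 + x + 1). Since Q(∛1199) ⊂ R and ω ∉ R, we have ω ∉ Q(∛1199), so x^2 + x + 1 remains irreducible over Q(∛1199) and [Q(∛1199, ω) : Q(∛1199)] = 2. By the tower law, [Q(∛1199, ω) : Q] = 3 · 2 = 6. (In fact Q(∛1199, ω) is the splitting field of x^3 - 1199 over Q.)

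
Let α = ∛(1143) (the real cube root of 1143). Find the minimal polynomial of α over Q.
m_α(x) = x^3 - 1143

α satisfies α^3 = 1143, so x^3 - 1143 annihilates α. By the rational root test, a rational root p/q (in lowest terms) of x^3 - 1143 would satisfy p^3 = 1143 q^3, forcing q = 1 and p^3 = 1143; but 1143 is not a perfect cube, contradiction. A monic cubic over Q with no rational root is irreducible (any nontrivial factorization would include a linear factor). Hence x^3 - 1143 is the minimal polynomial of α, and in particular [Q(α):Q] = 3.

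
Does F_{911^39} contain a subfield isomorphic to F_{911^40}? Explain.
No: F_{911^40} is not a subfield of F_{911^39}

F_{p^m} embeds in F_{p^n} iff m | n. Here 40 ∤ 39 (since 39 = 0·40 + 39 with remainder 39 ≠ 0), so F_{911^40} is not a subfield of F_{911^39}. Equivalently: if it were, the tower law would give 40 = [F_{911^40}:F_911] dividing [F_{911^39}:F_911] = 39, contradiction.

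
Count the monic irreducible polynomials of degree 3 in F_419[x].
There are 24519880 monic irreducible polynomials of degree 3 over F_419

Each element of F_{419^3} that lies in no proper subfield is a root of exactly one monic irreducible of degree 3 over F_419, and each such polynomial has 3 distinct roots in F_{419^3}. By Möbius inversion the count is N_419(3) = (1/3) Σ_{d|3} μ(3/d) · 419^d = (1/3)(μ(3)·419^1 + μ(1)·419^3) = 73559640/3 = 24519880.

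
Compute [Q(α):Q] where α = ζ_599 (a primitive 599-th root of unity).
[Q(α):Q] = 598

The minimal polynomial of ζ_599 over Q is the 599-th cyclotomic polynomial Φ_599(x), which is irreducible over Q and has degree φ(599) = 598. Hence [Q(α):Q] = φ(599) = 598.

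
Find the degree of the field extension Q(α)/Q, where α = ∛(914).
[Q(α):Q] = 3

The minimal polynomial of α is x^3 - 914, irreducible over Q since 914 is not a perfect cube (so x^3 - 914 has no rational root). Hence [Q(α):Q] = deg(m_α) = 3.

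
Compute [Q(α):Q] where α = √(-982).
[Q(α):Q] = 2

[Q(α):Q] equals the degree of the minimal polynomial of α. Here α^2 = -982 and x^2 + 982 is irreducible (d = -982 is squarefree, ≠ 1, hence not a square), so deg(m_α) = 2. Thus [Q(α):Q] = 2.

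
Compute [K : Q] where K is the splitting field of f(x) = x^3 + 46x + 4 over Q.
[K : Q] = 6

By the rational root test, any rational root of the monic integer polynomial f(x) = x^3 + 46x + 4 must be an integer dividing the constant term 4, i.e. one of ±{1, 2, 4}. Evaluating: f(1) = 51, f(-1) = -43, f(2) = 104, f(-2) = -96, f(4) = 252, f(-4) = -244; none is 0, so f has no rational root and is therefore irreducible over Q (a cubic with no linear factor over a field is irreducible). For an irreducible cubic, the Galois group is A_3 or S_3 according as the discriminant disc(f) = -4a^3 - 27b^2 = -4·(46)^3 - 27·(4)^2 = -389776 is or is not a square in Q. Here disc(f) = -389776 is not a perfect square in Q, so the Galois group of f over Q is not contained in A_3 and must be all of S_3. The splitting field has degree |S_3| = 6 over Q, so [K : Q] = 6.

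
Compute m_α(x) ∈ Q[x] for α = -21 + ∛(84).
m_α(x) = x^3 + 63x^2 + 1323x + 9177

Set β = α + 21 = ∛(84), so β^3 = 84. Then (α + 21)^3 - 84 = 0, i.e. α is a root of g(x) = (x + 21)^3 - 84 = x^3 + 63x^2 + 1323x + 9177. Since g(x) = h(x + 21) where h(x) = x^3 - 84, and h is irreducible over Q (because 84 is not a perfect cube, so h has no rational root, and a monic cubic with no rational root is irreducible), g is also irreducible (irreducibility is preserved under the substitution x → x + 21). Hence m_α(x) = x^3 + 63x^2 + 1323x + 9177.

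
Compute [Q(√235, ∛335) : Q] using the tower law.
[Q(√235, ∛335) : Q] = 6

Let L = Q(√235, ∛335). Since Q(√235) ⊂ L and [Q(√235):Q] = 2, the tower law gives 2 | [L:Q]. Likewise Q(∛335) ⊂ L with [Q(∛335):Q] = 3 (because 335 is not a perfect cube), so 3 | [L:Q]. As gcd(2,3) = 1, [L:Q] is divisible by 6. Conversely L is generated over Q by √235 and ∛335, so [L:Q] ≤ 2·3 = 6. Therefore [Q(√235, ∛335) : Q] = 6.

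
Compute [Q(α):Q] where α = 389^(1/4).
[Q(α):Q] = 4

α is a root of x^4 - 389. By Eisenstein's criterion at the prime p = 389 (which divides the constant term 389 but p^2 = 151321 does not, since 389 is squarefree), x^4 - 389 is irreducible over Q. Hence [Q(α):Q] = 4.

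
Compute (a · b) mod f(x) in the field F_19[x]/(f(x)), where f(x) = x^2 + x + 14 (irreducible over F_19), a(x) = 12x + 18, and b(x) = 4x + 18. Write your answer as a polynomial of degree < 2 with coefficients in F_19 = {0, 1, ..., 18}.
a · b ≡ 12x + 13 (mod f(x))

Multiply in F_19[x]: a(x)·b(x) = (12x + 18)·(4x + 18) = 10x^2 + 3x + 1. This has degree ≥ 2, so divide by f(x) over F_19: 10x^2 + 3x + 1 = (10)·(x^2 + x + 14) + (12x + 13). Hence a·b ≡ 12x + 13 (mod f). (F_19[x]/(f) is a field with 19^2 = 361 elements since f is irreducible of degree 2.)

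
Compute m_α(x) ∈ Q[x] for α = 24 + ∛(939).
m_α(x) = x^3 - 72x^2 + 1728x - 14763

Set β = α - 24 = ∛(939), so β^3 = 939. Then (α - 24)^3 - 939 = 0, i.e. α is a root of g(x) = (x - 24)^3 - 939 = x^3 - 72x^2 + 1728x - 14763. Since g(x) = h(x - 24) where h(x) = x^3 - 939, and h is irreducible over Q (because 939 is not a perfect cube, so h has no rational root, and a monic cubic with no rational root is irreducible), g is also irreducible (irreducibility is preserved under the substitution x → x - 24). Hence m_α(x) = x^3 - 72x^2 + 1728x - 14763.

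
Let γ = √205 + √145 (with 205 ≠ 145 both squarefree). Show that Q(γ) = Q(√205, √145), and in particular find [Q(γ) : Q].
[Q(γ) : Q] = 4 (equivalently, Q(γ) = Q(√205, √145))

Obviously Q(γ) ⊆ Q(√205, √145), and [Q(√205, √145):Q] = 4 (since 205, 145 are distinct squarefree integers > 1 with 29725 not a perfect square). To show equality we compute the minimal polynomial of γ. From γ = √205 + √145: γ^2 = 205 + 2√(29725) + 145 = 350 + 2√(29725), so γ^2 - 350 = 2√(29725); squaring, (γ^2 - 350)^2 = 4·29725, i.e. γ^4 - 700γ^2 + 122500 - 118900 = 0, i.e. γ^4 - 700γ^2 + 3600 = 0. So γ is a root of x^4 - 700x^2 + 3600. This polynomial is irreducible over Q: it has no rational root (each ±√205 ± √145 is irrational), and any factorization into two quadratics over Q would force √(29725) ∈ Q (pairing opposite roots) or √205, √145 ∈ Q (other pairings), all impossible. Hence [Q(γ):Q] = 4 = [Q(√205, √145):Q], so Q(γ) = Q(√205, √145).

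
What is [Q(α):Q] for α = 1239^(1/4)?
[Q(α):Q] = 4

α is a root of x^4 - 1239. By Eisenstein's criterion at the prime p = 3 (which divides the constant term 1239 but p^2 = 9 does not, since 1239 is squarefree), x^4 - 1239 is irreducible over Q. Hence [Q(α):Q] = 4.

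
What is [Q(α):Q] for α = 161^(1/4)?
[Q(α):Q] = 4

α is a root of x^4 - 161. By Eisenstein's criterion at the prime p = 7 (which divides the constant term 161 but p^2 = 49 does not, since 161 is squarefree), x^4 - 161 is irreducible over Q. Hence [Q(α):Q] = 4.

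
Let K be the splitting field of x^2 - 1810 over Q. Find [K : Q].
[K : Q] = 2

f(x) = x^2 - 1810 factors as (x - √1810)(x + √1810). The splitting field is K = Q(√1810). Since 1810 is squarefree and > 1, it is not a perfect square, so x^2 - 1810 is irreducible over Q and [Q(√1810) : Q] = 2. Hence [K : Q] = 2.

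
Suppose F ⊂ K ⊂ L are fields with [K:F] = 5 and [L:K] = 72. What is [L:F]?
[L:F] = 360

The tower law says that for any tower of field extensions F ⊂ K ⊂ L with finite degrees, [L:F] = [L:K] · [K:F]. Here this gives [L:F] = 72 · 5 = 360.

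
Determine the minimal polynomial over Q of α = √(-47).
m_α(x) = x^2 + 47

α satisfies α^2 + 47 = 0, so x^2 + 47 annihilates α. Since d = -47 is squarefree and ≠ 1, it is not a perfect square in Q, so x^2 + 47 has no rational root and is therefore irreducible over Q (a degree-2 polynomial over a field is irreducible iff it has no root). Hence m_α(x) = x^2 + 47.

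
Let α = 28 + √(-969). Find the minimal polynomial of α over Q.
m_α(x) = x^2 - 56x + 1753

From α - 28 = √(-969), squaring gives (α - 28)^2 = -969, i.e. α^2 - 56α + 784 = -969, so α^2 - 56α + 1753 = 0. The discriminant of x^2 - 56x + 1753 is (-56)^2 - 4·(1753) = 3136 - 7012 = -3876, and 4·(-969) is not a perfect square in Q since -969 is squarefree and ≠ 1. Hence x^2 - 56x + 1753 is irreducible over Q and is the minimal polynomial of α.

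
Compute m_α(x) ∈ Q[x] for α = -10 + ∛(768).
m_α(x) = x^3 + 30x^2 + 300x + 232

Set β = α + 10 = ∛(768), so β^3 = 768. Then (α + 10)^3 - 768 = 0, i.e. α is a root of g(x) = (x + 10)^3 - 768 = x^3 + 30x^2 + 300x + 232. Since g(x) = h(x + 10) where h(x) = x^3 - 768, and h is irreducible over Q (because 768 is not a perfect cube, so h has no rational root, and a monic cubic with no rational root is irreducible), g is also irreducible (irreducibility is preserved under the substitution x → x + 10). Hence m_α(x) = x^3 + 30x^2 + 300x + 232.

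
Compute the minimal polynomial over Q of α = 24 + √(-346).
m_α(x) = x^2 - 48x + 922

From α - 24 = √(-346), squaring gives (α - 24)^2 = -346, i.e. α^2 - 48α + 576 = -346, so α^2 - 48α + 922 = 0. The discriminant of x^2 - 48x + 922 is (-48)^2 - 4·(922) = 2304 - 3688 = -1384, and 4·(-346) is not a perfect square in Q since -346 is squarefree and ≠ 1. Hence x^2 - 48x + 922 is irreducible over Q and is the minimal polynomial of α.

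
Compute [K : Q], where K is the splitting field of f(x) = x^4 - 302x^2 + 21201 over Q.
[K : Q] = 4

Solving the quadratic in x^2: x^2 = (302 ± √(302^2 - 4·21201))/2 = (302 ± √6400)/2 = (302 ± 80)/2, giving x^2 = 111 or x^2 = 191. So f(x) = (x^2 - 111)(x^2 - 191) and the roots of f are ±√111, ±√191. Hence the splitting field is K = Q(√111, √191). Since 111 and 191 are distinct squarefree integers > 1, their product 21201 is not a perfect square, so √191 ∉ Q(√111). By the tower law [K:Q] = [Q(√111,√191):Q(√111)] · [Q(√111):Q] = 2 · 2 = 4.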